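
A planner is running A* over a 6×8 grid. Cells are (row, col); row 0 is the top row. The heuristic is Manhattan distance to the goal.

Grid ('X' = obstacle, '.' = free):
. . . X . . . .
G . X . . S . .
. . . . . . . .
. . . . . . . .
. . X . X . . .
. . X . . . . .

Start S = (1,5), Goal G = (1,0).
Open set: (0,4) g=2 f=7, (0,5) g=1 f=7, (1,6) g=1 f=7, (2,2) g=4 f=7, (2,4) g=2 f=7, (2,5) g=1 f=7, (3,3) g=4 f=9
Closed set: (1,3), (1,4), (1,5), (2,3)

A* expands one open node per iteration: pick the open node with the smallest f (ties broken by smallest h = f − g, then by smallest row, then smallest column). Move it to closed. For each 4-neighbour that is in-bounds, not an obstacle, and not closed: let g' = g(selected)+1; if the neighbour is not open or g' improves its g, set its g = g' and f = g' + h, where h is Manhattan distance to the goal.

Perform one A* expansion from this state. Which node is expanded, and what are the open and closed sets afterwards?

step 1: expand (2,2) (f=7, h=3) → closed; open now [(0,4) g=2 f=7, (0,5) g=1 f=7, (1,6) g=1 f=7, (2,1) g=5 f=7, (2,4) g=2 f=7, (2,5) g=1 f=7, (3,2) g=5 f=9, (3,3) g=4 f=9]

expanded=(2,2); open=[(0,4) g=2 f=7, (0,5) g=1 f=7, (1,6) g=1 f=7, (2,1) g=5 f=7, (2,4) g=2 f=7, (2,5) g=1 f=7, (3,2) g=5 f=9, (3,3) g=4 f=9]; closed=[(1,3), (1,4), (1,5), (2,2), (2,3)]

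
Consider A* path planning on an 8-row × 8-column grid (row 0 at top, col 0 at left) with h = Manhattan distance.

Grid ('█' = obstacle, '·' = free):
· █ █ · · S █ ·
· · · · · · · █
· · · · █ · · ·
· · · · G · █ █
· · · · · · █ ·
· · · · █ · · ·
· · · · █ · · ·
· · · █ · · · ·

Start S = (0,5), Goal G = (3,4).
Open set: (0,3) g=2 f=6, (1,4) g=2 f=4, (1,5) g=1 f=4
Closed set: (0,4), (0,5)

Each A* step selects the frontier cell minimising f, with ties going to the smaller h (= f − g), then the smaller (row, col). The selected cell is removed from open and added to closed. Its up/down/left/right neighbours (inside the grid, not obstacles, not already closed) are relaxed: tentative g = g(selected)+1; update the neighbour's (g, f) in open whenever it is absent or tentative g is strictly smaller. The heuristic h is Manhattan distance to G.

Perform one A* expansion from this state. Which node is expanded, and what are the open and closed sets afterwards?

step 1: expand (1,4) (f=4, h=2) → closed; open now [(0,3) g=2 f=6, (1,3) g=3 f=6, (1,5) g=1 f=4]

expanded=(1,4); open=[(0,3) g=2 f=6, (1,3) g=3 f=6, (1,5) g=1 f=4]; closed=[(0,4), (0,5), (1,4)]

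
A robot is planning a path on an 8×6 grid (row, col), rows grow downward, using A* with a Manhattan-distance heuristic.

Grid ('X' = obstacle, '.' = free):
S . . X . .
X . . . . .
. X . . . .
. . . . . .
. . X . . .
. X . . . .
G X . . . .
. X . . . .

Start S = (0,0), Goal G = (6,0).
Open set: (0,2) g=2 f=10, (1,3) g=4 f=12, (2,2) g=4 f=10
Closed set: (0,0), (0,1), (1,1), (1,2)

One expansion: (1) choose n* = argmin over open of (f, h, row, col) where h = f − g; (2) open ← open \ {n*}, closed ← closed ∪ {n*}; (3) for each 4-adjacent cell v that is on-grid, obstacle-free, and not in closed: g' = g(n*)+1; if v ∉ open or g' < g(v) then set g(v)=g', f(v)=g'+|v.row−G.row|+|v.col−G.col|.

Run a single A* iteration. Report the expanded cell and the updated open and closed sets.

expanded=(2,2); open=[(0,2) g=2 f=10, (1,3) g=4 f=12, (2,3) g=5 f=12, (3,2) g=5 f=10]; closed=[(0,0), (0,1), (1,1), (1,2), (2,2)]

step 1: expand (2,2) (f=10, h=6) → closed; open now [(0,2) g=2 f=10, (1,3) g=4 f=12, (2,3) g=5 f=12, (3,2) g=5 f=10]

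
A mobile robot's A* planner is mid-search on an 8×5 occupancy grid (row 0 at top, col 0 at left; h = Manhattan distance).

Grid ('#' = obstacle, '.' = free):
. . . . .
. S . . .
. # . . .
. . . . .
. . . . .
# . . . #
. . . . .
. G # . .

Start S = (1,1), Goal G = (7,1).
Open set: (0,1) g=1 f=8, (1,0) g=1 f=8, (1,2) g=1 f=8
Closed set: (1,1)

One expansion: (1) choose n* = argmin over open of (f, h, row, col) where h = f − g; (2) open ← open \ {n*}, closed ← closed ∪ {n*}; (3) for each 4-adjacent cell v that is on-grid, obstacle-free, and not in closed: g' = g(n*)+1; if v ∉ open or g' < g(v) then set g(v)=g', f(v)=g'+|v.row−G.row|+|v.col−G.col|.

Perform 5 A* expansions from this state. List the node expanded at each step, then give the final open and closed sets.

order=[(0,1) → (1,0) → (2,0) → (3,0) → (3,1)]; open=[(0,0) g=2 f=10, (0,2) g=2 f=10, (1,2) g=1 f=8, (3,2) g=5 f=10, (4,0) g=4 f=8, (4,1) g=5 f=8]; closed=[(0,1), (1,0), (1,1), (2,0), (3,0), (3,1)]

step 1: expand (0,1) (f=8, h=7) → closed; open now [(0,0) g=2 f=10, (0,2) g=2 f=10, (1,0) g=1 f=8, (1,2) g=1 f=8]
step 2: expand (1,0) (f=8, h=7) → closed; open now [(0,0) g=2 f=10, (0,2) g=2 f=10, (1,2) g=1 f=8, (2,0) g=2 f=8]
step 3: expand (2,0) (f=8, h=6) → closed; open now [(0,0) g=2 f=10, (0,2) g=2 f=10, (1,2) g=1 f=8, (3,0) g=3 f=8]
step 4: expand (3,0) (f=8, h=5) → closed; open now [(0,0) g=2 f=10, (0,2) g=2 f=10, (1,2) g=1 f=8, (3,1) g=4 f=8, (4,0) g=4 f=8]
step 5: expand (3,1) (f=8, h=4) → closed; open now [(0,0) g=2 f=10, (0,2) g=2 f=10, (1,2) g=1 f=8, (3,2) g=5 f=10, (4,0) g=4 f=8, (4,1) g=5 f=8]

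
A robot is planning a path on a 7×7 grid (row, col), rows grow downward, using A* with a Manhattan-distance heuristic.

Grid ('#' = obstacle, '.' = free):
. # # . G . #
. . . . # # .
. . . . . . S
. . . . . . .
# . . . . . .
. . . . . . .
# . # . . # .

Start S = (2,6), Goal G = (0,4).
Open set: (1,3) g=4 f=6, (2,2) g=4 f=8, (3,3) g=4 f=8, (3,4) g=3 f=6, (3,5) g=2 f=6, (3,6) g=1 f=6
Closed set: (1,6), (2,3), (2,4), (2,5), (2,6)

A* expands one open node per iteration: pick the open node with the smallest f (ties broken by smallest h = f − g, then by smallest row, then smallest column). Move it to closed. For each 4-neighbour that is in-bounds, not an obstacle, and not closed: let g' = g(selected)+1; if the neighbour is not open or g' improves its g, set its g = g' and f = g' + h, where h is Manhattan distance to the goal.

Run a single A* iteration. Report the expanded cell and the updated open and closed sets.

step 1: expand (1,3) (f=6, h=2) → closed; open now [(0,3) g=5 f=6, (1,2) g=5 f=8, (2,2) g=4 f=8, (3,3) g=4 f=8, (3,4) g=3 f=6, (3,5) g=2 f=6, (3,6) g=1 f=6]

expanded=(1,3); open=[(0,3) g=5 f=6, (1,2) g=5 f=8, (2,2) g=4 f=8, (3,3) g=4 f=8, (3,4) g=3 f=6, (3,5) g=2 f=6, (3,6) g=1 f=6]; closed=[(1,3), (1,6), (2,3), (2,4), (2,5), (2,6)]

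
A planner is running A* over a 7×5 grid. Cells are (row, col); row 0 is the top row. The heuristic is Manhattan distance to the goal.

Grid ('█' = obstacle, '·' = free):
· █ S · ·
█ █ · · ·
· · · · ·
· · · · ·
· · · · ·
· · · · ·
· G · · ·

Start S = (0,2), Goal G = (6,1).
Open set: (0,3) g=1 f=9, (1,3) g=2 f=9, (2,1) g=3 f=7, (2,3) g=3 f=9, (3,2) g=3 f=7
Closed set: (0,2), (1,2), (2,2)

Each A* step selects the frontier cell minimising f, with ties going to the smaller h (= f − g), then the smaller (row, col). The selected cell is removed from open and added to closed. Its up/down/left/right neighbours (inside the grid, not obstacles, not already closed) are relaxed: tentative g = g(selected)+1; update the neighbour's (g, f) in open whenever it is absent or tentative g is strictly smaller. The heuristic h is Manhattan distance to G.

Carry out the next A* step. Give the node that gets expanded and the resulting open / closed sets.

step 1: expand (2,1) (f=7, h=4) → closed; open now [(0,3) g=1 f=9, (1,3) g=2 f=9, (2,0) g=4 f=9, (2,3) g=3 f=9, (3,1) g=4 f=7, (3,2) g=3 f=7]

expanded=(2,1); open=[(0,3) g=1 f=9, (1,3) g=2 f=9, (2,0) g=4 f=9, (2,3) g=3 f=9, (3,1) g=4 f=7, (3,2) g=3 f=7]; closed=[(0,2), (1,2), (2,1), (2,2)]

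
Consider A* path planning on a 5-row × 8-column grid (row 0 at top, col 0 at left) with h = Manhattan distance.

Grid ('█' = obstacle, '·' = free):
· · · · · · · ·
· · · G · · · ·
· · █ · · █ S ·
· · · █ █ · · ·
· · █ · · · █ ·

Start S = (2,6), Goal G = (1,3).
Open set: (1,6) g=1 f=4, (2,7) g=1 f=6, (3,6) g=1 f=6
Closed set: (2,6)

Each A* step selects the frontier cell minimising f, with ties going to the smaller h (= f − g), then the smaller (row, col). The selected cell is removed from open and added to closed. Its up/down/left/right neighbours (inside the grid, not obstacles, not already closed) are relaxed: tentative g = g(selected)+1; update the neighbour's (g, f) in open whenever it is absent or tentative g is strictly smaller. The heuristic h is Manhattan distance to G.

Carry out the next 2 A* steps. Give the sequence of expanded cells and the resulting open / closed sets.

order=[(1,6) → (1,5)]; open=[(0,5) g=3 f=6, (0,6) g=2 f=6, (1,4) g=3 f=4, (1,7) g=2 f=6, (2,7) g=1 f=6, (3,6) g=1 f=6]; closed=[(1,5), (1,6), (2,6)]

step 1: expand (1,6) (f=4, h=3) → closed; open now [(0,6) g=2 f=6, (1,5) g=2 f=4, (1,7) g=2 f=6, (2,7) g=1 f=6, (3,6) g=1 f=6]
step 2: expand (1,5) (f=4, h=2) → closed; open now [(0,5) g=3 f=6, (0,6) g=2 f=6, (1,4) g=3 f=4, (1,7) g=2 f=6, (2,7) g=1 f=6, (3,6) g=1 f=6]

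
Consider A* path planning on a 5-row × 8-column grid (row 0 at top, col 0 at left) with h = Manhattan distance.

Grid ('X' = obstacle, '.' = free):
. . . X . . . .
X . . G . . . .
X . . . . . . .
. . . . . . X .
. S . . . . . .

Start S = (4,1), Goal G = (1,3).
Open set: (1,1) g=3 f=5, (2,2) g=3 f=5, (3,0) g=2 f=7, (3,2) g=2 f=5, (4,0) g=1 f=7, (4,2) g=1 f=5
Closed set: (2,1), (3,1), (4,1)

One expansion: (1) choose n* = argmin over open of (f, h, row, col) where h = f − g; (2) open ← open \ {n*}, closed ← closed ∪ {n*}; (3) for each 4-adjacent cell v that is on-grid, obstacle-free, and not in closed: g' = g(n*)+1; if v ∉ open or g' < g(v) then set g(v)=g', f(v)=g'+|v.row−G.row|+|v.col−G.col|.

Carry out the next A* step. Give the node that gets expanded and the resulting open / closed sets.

step 1: expand (1,1) (f=5, h=2) → closed; open now [(0,1) g=4 f=7, (1,2) g=4 f=5, (2,2) g=3 f=5, (3,0) g=2 f=7, (3,2) g=2 f=5, (4,0) g=1 f=7, (4,2) g=1 f=5]

expanded=(1,1); open=[(0,1) g=4 f=7, (1,2) g=4 f=5, (2,2) g=3 f=5, (3,0) g=2 f=7, (3,2) g=2 f=5, (4,0) g=1 f=7, (4,2) g=1 f=5]; closed=[(1,1), (2,1), (3,1), (4,1)]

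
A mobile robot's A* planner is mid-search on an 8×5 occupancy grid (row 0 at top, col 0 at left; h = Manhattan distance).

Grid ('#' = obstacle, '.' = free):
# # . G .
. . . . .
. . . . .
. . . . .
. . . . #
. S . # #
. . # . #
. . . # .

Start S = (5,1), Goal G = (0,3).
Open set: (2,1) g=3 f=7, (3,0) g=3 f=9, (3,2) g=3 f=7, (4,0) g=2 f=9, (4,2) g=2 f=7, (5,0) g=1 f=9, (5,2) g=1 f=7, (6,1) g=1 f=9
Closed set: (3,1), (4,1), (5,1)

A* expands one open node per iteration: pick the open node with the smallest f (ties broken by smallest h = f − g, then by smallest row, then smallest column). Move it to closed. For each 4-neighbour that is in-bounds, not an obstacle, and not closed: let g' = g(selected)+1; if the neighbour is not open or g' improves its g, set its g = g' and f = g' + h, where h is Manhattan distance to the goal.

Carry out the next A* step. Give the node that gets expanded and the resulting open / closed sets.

expanded=(2,1); open=[(1,1) g=4 f=7, (2,0) g=4 f=9, (2,2) g=4 f=7, (3,0) g=3 f=9, (3,2) g=3 f=7, (4,0) g=2 f=9, (4,2) g=2 f=7, (5,0) g=1 f=9, (5,2) g=1 f=7, (6,1) g=1 f=9]; closed=[(2,1), (3,1), (4,1), (5,1)]

step 1: expand (2,1) (f=7, h=4) → closed; open now [(1,1) g=4 f=7, (2,0) g=4 f=9, (2,2) g=4 f=7, (3,0) g=3 f=9, (3,2) g=3 f=7, (4,0) g=2 f=9, (4,2) g=2 f=7, (5,0) g=1 f=9, (5,2) g=1 f=7, (6,1) g=1 f=9]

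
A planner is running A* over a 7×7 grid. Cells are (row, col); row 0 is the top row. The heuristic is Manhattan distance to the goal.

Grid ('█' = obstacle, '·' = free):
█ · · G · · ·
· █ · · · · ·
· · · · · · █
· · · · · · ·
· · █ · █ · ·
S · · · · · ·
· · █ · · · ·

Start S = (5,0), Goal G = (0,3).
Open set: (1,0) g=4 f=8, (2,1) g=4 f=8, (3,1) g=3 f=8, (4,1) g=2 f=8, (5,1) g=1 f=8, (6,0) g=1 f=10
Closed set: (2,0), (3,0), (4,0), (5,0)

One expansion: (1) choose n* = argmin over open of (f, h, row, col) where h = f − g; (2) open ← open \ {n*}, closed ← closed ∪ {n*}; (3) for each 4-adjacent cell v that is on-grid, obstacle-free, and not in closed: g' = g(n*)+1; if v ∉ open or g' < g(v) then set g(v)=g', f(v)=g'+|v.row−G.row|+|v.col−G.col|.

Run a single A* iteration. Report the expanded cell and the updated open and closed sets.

step 1: expand (1,0) (f=8, h=4) → closed; open now [(2,1) g=4 f=8, (3,1) g=3 f=8, (4,1) g=2 f=8, (5,1) g=1 f=8, (6,0) g=1 f=10]

expanded=(1,0); open=[(2,1) g=4 f=8, (3,1) g=3 f=8, (4,1) g=2 f=8, (5,1) g=1 f=8, (6,0) g=1 f=10]; closed=[(1,0), (2,0), (3,0), (4,0), (5,0)]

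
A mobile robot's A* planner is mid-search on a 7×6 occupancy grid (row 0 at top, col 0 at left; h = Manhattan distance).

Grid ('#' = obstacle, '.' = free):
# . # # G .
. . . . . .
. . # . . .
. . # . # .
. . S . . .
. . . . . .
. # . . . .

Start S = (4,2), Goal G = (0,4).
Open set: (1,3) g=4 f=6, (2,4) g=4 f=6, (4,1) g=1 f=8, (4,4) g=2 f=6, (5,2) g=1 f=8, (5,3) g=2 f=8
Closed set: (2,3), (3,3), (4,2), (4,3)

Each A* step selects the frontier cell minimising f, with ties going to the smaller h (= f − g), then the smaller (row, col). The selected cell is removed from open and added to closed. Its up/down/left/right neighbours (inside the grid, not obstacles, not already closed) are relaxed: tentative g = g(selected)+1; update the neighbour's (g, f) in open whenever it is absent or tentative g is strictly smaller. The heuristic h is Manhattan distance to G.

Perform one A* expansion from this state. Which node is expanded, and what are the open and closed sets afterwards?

step 1: expand (1,3) (f=6, h=2) → closed; open now [(1,2) g=5 f=8, (1,4) g=5 f=6, (2,4) g=4 f=6, (4,1) g=1 f=8, (4,4) g=2 f=6, (5,2) g=1 f=8, (5,3) g=2 f=8]

expanded=(1,3); open=[(1,2) g=5 f=8, (1,4) g=5 f=6, (2,4) g=4 f=6, (4,1) g=1 f=8, (4,4) g=2 f=6, (5,2) g=1 f=8, (5,3) g=2 f=8]; closed=[(1,3), (2,3), (3,3), (4,2), (4,3)]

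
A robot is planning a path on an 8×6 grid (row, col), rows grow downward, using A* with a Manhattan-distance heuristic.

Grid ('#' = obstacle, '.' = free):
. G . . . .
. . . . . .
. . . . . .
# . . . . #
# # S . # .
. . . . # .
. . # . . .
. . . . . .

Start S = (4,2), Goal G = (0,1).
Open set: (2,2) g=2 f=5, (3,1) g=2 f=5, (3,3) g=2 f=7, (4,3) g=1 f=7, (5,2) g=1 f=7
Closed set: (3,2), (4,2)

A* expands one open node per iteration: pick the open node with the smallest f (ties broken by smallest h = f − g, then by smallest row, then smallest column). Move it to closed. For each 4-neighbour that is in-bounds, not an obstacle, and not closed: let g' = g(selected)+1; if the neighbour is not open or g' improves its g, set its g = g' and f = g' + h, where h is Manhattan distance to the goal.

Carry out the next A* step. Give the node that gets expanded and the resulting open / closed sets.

step 1: expand (2,2) (f=5, h=3) → closed; open now [(1,2) g=3 f=5, (2,1) g=3 f=5, (2,3) g=3 f=7, (3,1) g=2 f=5, (3,3) g=2 f=7, (4,3) g=1 f=7, (5,2) g=1 f=7]

expanded=(2,2); open=[(1,2) g=3 f=5, (2,1) g=3 f=5, (2,3) g=3 f=7, (3,1) g=2 f=5, (3,3) g=2 f=7, (4,3) g=1 f=7, (5,2) g=1 f=7]; closed=[(2,2), (3,2), (4,2)]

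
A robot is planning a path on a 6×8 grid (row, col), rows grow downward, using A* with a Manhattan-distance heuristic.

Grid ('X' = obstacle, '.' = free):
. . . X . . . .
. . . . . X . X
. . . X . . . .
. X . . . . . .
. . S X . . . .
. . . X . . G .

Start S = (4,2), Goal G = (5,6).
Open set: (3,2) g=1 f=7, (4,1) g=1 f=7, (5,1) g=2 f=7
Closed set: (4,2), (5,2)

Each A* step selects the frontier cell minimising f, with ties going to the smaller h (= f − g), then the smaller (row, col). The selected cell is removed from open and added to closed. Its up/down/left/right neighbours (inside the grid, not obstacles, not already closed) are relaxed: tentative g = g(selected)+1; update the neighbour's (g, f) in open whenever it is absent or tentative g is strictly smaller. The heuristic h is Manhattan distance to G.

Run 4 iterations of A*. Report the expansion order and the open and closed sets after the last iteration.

step 1: expand (5,1) (f=7, h=5) → closed; open now [(3,2) g=1 f=7, (4,1) g=1 f=7, (5,0) g=3 f=9]
step 2: expand (3,2) (f=7, h=6) → closed; open now [(2,2) g=2 f=9, (3,3) g=2 f=7, (4,1) g=1 f=7, (5,0) g=3 f=9]
step 3: expand (3,3) (f=7, h=5) → closed; open now [(2,2) g=2 f=9, (3,4) g=3 f=7, (4,1) g=1 f=7, (5,0) g=3 f=9]
step 4: expand (3,4) (f=7, h=4) → closed; open now [(2,2) g=2 f=9, (2,4) g=4 f=9, (3,5) g=4 f=7, (4,1) g=1 f=7, (4,4) g=4 f=7, (5,0) g=3 f=9]

order=[(5,1) → (3,2) → (3,3) → (3,4)]; open=[(2,2) g=2 f=9, (2,4) g=4 f=9, (3,5) g=4 f=7, (4,1) g=1 f=7, (4,4) g=4 f=7, (5,0) g=3 f=9]; closed=[(3,2), (3,3), (3,4), (4,2), (5,1), (5,2)]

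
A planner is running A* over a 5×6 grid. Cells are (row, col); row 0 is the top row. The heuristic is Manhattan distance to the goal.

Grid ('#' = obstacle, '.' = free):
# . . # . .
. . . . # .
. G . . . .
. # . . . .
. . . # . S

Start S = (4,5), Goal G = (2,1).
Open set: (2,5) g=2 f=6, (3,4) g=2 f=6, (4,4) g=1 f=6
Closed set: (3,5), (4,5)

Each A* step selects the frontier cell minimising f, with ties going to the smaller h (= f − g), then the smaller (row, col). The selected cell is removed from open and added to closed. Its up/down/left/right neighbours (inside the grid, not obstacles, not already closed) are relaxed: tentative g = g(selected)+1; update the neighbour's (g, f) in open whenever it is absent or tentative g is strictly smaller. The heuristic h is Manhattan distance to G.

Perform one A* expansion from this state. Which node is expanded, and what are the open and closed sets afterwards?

expanded=(2,5); open=[(1,5) g=3 f=8, (2,4) g=3 f=6, (3,4) g=2 f=6, (4,4) g=1 f=6]; closed=[(2,5), (3,5), (4,5)]

step 1: expand (2,5) (f=6, h=4) → closed; open now [(1,5) g=3 f=8, (2,4) g=3 f=6, (3,4) g=2 f=6, (4,4) g=1 f=6]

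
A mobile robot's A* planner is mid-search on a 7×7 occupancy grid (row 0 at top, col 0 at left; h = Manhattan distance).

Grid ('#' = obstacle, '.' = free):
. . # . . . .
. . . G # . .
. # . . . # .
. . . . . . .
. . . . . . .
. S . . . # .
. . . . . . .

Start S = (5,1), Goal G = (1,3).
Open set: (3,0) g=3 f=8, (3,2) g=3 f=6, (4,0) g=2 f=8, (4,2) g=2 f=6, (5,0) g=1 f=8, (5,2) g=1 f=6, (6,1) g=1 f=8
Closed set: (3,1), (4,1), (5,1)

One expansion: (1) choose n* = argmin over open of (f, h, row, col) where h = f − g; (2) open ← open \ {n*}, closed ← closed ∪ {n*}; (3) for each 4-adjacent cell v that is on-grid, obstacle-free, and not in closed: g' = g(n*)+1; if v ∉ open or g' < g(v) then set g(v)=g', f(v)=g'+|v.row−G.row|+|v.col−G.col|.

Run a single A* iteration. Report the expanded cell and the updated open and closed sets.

expanded=(3,2); open=[(2,2) g=4 f=6, (3,0) g=3 f=8, (3,3) g=4 f=6, (4,0) g=2 f=8, (4,2) g=2 f=6, (5,0) g=1 f=8, (5,2) g=1 f=6, (6,1) g=1 f=8]; closed=[(3,1), (3,2), (4,1), (5,1)]

step 1: expand (3,2) (f=6, h=3) → closed; open now [(2,2) g=4 f=6, (3,0) g=3 f=8, (3,3) g=4 f=6, (4,0) g=2 f=8, (4,2) g=2 f=6, (5,0) g=1 f=8, (5,2) g=1 f=6, (6,1) g=1 f=8]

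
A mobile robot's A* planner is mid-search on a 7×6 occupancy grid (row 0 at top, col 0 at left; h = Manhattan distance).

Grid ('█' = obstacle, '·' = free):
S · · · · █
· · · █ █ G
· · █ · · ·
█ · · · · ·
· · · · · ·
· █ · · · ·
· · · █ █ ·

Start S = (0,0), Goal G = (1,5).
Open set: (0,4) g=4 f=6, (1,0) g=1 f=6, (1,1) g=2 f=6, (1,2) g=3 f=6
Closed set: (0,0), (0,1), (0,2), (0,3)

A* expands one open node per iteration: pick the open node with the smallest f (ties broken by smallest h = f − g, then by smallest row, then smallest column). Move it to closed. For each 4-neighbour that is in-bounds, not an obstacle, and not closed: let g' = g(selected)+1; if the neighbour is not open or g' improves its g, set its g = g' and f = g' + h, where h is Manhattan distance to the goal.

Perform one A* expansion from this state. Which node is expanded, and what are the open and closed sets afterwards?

expanded=(0,4); open=[(1,0) g=1 f=6, (1,1) g=2 f=6, (1,2) g=3 f=6]; closed=[(0,0), (0,1), (0,2), (0,3), (0,4)]

step 1: expand (0,4) (f=6, h=2) → closed; open now [(1,0) g=1 f=6, (1,1) g=2 f=6, (1,2) g=3 f=6]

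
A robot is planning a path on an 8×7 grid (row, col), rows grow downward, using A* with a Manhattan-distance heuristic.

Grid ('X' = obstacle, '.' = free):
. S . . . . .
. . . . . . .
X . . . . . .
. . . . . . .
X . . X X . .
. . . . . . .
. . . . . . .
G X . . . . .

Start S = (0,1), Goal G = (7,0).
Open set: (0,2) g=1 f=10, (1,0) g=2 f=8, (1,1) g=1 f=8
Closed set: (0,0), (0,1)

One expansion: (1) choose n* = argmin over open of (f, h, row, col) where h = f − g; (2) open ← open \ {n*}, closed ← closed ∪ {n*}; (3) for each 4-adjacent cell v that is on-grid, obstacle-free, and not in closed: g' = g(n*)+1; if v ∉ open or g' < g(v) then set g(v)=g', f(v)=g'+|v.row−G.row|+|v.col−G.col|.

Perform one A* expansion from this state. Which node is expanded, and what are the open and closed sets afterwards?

expanded=(1,0); open=[(0,2) g=1 f=10, (1,1) g=1 f=8]; closed=[(0,0), (0,1), (1,0)]

step 1: expand (1,0) (f=8, h=6) → closed; open now [(0,2) g=1 f=10, (1,1) g=1 f=8]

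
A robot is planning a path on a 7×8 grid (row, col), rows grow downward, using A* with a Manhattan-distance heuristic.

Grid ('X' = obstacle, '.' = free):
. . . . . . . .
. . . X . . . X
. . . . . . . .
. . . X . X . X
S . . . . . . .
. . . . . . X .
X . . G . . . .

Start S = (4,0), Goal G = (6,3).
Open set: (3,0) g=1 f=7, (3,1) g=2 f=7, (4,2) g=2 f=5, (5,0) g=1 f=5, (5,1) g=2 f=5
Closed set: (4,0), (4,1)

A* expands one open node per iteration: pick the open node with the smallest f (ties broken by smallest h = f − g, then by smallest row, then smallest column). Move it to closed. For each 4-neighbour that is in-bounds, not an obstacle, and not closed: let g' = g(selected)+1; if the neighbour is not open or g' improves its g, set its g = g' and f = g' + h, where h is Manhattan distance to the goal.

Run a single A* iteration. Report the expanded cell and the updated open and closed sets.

step 1: expand (4,2) (f=5, h=3) → closed; open now [(3,0) g=1 f=7, (3,1) g=2 f=7, (3,2) g=3 f=7, (4,3) g=3 f=5, (5,0) g=1 f=5, (5,1) g=2 f=5, (5,2) g=3 f=5]

expanded=(4,2); open=[(3,0) g=1 f=7, (3,1) g=2 f=7, (3,2) g=3 f=7, (4,3) g=3 f=5, (5,0) g=1 f=5, (5,1) g=2 f=5, (5,2) g=3 f=5]; closed=[(4,0), (4,1), (4,2)]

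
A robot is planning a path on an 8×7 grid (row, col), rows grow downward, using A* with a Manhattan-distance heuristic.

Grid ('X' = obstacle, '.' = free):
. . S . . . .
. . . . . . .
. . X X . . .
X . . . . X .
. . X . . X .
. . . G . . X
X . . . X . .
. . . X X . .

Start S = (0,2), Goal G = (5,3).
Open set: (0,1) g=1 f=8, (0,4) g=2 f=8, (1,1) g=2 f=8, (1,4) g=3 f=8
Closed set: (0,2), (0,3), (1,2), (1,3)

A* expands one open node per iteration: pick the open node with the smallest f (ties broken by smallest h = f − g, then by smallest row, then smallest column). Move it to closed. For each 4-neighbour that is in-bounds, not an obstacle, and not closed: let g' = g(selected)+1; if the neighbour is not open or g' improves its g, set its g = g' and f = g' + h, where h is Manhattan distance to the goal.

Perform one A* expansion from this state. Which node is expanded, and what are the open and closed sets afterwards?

step 1: expand (1,4) (f=8, h=5) → closed; open now [(0,1) g=1 f=8, (0,4) g=2 f=8, (1,1) g=2 f=8, (1,5) g=4 f=10, (2,4) g=4 f=8]

expanded=(1,4); open=[(0,1) g=1 f=8, (0,4) g=2 f=8, (1,1) g=2 f=8, (1,5) g=4 f=10, (2,4) g=4 f=8]; closed=[(0,2), (0,3), (1,2), (1,3), (1,4)]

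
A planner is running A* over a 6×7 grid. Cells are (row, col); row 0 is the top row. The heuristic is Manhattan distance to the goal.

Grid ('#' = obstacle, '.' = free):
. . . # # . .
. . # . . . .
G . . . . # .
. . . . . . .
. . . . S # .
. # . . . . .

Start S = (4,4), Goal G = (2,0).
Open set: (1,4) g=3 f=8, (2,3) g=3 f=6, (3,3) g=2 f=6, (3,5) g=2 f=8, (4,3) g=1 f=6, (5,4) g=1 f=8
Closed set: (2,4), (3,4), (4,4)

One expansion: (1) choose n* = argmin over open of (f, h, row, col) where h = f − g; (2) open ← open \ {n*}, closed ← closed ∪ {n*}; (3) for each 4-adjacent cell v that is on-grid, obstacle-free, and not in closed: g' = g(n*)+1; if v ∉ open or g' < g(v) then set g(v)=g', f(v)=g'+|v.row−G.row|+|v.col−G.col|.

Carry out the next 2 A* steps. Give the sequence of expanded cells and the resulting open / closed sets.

order=[(2,3) → (2,2)]; open=[(1,3) g=4 f=8, (1,4) g=3 f=8, (2,1) g=5 f=6, (3,2) g=5 f=8, (3,3) g=2 f=6, (3,5) g=2 f=8, (4,3) g=1 f=6, (5,4) g=1 f=8]; closed=[(2,2), (2,3), (2,4), (3,4), (4,4)]

step 1: expand (2,3) (f=6, h=3) → closed; open now [(1,3) g=4 f=8, (1,4) g=3 f=8, (2,2) g=4 f=6, (3,3) g=2 f=6, (3,5) g=2 f=8, (4,3) g=1 f=6, (5,4) g=1 f=8]
step 2: expand (2,2) (f=6, h=2) → closed; open now [(1,3) g=4 f=8, (1,4) g=3 f=8, (2,1) g=5 f=6, (3,2) g=5 f=8, (3,3) g=2 f=6, (3,5) g=2 f=8, (4,3) g=1 f=6, (5,4) g=1 f=8]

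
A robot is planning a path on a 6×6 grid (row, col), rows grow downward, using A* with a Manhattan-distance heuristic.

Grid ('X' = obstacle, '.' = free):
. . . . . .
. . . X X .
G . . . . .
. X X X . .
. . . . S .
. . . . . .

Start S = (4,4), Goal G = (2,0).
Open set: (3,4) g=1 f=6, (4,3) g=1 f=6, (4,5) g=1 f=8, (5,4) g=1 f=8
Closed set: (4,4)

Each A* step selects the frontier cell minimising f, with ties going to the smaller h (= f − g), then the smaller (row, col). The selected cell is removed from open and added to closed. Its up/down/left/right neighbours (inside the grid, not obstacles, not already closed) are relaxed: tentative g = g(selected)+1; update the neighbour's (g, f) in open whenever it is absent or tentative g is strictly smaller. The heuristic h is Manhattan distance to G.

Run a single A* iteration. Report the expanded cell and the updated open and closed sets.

expanded=(3,4); open=[(2,4) g=2 f=6, (3,5) g=2 f=8, (4,3) g=1 f=6, (4,5) g=1 f=8, (5,4) g=1 f=8]; closed=[(3,4), (4,4)]

step 1: expand (3,4) (f=6, h=5) → closed; open now [(2,4) g=2 f=6, (3,5) g=2 f=8, (4,3) g=1 f=6, (4,5) g=1 f=8, (5,4) g=1 f=8]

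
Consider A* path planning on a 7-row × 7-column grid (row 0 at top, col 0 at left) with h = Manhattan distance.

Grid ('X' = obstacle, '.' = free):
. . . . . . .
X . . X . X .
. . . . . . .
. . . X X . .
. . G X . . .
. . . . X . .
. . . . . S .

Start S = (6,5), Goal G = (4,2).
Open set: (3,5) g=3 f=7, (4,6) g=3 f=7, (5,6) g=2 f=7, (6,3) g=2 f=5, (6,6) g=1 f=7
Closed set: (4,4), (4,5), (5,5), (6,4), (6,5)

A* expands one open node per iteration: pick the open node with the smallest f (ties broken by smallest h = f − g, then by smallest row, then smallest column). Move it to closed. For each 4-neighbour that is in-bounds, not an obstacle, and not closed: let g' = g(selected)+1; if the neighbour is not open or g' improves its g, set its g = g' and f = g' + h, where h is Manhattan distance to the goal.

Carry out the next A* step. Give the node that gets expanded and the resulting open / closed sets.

step 1: expand (6,3) (f=5, h=3) → closed; open now [(3,5) g=3 f=7, (4,6) g=3 f=7, (5,3) g=3 f=5, (5,6) g=2 f=7, (6,2) g=3 f=5, (6,6) g=1 f=7]

expanded=(6,3); open=[(3,5) g=3 f=7, (4,6) g=3 f=7, (5,3) g=3 f=5, (5,6) g=2 f=7, (6,2) g=3 f=5, (6,6) g=1 f=7]; closed=[(4,4), (4,5), (5,5), (6,3), (6,4), (6,5)]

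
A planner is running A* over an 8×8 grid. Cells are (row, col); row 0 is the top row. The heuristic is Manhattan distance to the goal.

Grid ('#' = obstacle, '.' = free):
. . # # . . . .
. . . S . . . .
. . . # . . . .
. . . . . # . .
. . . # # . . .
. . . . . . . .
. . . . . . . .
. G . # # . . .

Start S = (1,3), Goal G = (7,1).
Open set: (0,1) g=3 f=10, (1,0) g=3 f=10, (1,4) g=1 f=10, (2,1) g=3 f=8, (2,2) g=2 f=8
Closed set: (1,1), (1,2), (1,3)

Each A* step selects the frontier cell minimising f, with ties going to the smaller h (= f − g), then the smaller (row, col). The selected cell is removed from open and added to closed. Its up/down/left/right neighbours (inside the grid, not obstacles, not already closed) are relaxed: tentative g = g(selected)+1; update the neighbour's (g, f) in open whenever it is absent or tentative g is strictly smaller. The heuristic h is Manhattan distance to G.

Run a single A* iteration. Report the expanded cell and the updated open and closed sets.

step 1: expand (2,1) (f=8, h=5) → closed; open now [(0,1) g=3 f=10, (1,0) g=3 f=10, (1,4) g=1 f=10, (2,0) g=4 f=10, (2,2) g=2 f=8, (3,1) g=4 f=8]

expanded=(2,1); open=[(0,1) g=3 f=10, (1,0) g=3 f=10, (1,4) g=1 f=10, (2,0) g=4 f=10, (2,2) g=2 f=8, (3,1) g=4 f=8]; closed=[(1,1), (1,2), (1,3), (2,1)]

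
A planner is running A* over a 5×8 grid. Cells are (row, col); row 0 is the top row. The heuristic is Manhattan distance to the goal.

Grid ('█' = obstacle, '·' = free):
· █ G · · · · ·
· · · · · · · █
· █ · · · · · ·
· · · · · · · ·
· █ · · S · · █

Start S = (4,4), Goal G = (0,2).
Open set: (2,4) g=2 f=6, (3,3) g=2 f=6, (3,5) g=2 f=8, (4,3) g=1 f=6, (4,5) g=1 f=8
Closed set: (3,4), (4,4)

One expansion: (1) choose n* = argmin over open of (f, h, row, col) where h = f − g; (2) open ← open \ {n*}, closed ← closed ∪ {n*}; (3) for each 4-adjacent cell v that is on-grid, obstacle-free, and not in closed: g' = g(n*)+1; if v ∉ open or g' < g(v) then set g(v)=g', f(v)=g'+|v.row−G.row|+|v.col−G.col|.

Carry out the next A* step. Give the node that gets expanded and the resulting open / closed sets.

expanded=(2,4); open=[(1,4) g=3 f=6, (2,3) g=3 f=6, (2,5) g=3 f=8, (3,3) g=2 f=6, (3,5) g=2 f=8, (4,3) g=1 f=6, (4,5) g=1 f=8]; closed=[(2,4), (3,4), (4,4)]

step 1: expand (2,4) (f=6, h=4) → closed; open now [(1,4) g=3 f=6, (2,3) g=3 f=6, (2,5) g=3 f=8, (3,3) g=2 f=6, (3,5) g=2 f=8, (4,3) g=1 f=6, (4,5) g=1 f=8]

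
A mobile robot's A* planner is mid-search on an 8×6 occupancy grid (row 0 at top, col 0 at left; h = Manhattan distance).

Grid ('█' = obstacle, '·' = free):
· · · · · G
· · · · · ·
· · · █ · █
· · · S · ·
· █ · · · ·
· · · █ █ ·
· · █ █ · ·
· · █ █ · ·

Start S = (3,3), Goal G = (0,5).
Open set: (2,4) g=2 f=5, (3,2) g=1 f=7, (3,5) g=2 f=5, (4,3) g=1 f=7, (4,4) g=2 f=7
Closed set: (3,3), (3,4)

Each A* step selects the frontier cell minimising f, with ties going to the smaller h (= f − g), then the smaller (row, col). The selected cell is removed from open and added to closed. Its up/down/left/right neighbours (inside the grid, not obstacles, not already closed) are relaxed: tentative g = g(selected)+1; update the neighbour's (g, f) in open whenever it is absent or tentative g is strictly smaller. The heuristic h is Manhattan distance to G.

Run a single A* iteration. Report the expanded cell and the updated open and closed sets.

step 1: expand (2,4) (f=5, h=3) → closed; open now [(1,4) g=3 f=5, (3,2) g=1 f=7, (3,5) g=2 f=5, (4,3) g=1 f=7, (4,4) g=2 f=7]

expanded=(2,4); open=[(1,4) g=3 f=5, (3,2) g=1 f=7, (3,5) g=2 f=5, (4,3) g=1 f=7, (4,4) g=2 f=7]; closed=[(2,4), (3,3), (3,4)]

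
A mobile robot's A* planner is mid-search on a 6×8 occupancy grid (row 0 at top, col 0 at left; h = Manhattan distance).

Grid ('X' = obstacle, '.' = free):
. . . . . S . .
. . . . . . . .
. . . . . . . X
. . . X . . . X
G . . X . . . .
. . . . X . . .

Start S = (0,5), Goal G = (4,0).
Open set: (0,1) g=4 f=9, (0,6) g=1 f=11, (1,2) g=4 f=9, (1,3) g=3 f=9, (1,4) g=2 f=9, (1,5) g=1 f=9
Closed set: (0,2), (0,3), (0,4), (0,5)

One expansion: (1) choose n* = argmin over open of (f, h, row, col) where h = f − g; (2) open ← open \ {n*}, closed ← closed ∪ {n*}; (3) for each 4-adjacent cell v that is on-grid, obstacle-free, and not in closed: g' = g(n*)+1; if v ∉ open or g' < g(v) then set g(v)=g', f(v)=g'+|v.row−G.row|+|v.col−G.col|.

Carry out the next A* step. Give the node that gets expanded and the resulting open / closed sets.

step 1: expand (0,1) (f=9, h=5) → closed; open now [(0,0) g=5 f=9, (0,6) g=1 f=11, (1,1) g=5 f=9, (1,2) g=4 f=9, (1,3) g=3 f=9, (1,4) g=2 f=9, (1,5) g=1 f=9]

expanded=(0,1); open=[(0,0) g=5 f=9, (0,6) g=1 f=11, (1,1) g=5 f=9, (1,2) g=4 f=9, (1,3) g=3 f=9, (1,4) g=2 f=9, (1,5) g=1 f=9]; closed=[(0,1), (0,2), (0,3), (0,4), (0,5)]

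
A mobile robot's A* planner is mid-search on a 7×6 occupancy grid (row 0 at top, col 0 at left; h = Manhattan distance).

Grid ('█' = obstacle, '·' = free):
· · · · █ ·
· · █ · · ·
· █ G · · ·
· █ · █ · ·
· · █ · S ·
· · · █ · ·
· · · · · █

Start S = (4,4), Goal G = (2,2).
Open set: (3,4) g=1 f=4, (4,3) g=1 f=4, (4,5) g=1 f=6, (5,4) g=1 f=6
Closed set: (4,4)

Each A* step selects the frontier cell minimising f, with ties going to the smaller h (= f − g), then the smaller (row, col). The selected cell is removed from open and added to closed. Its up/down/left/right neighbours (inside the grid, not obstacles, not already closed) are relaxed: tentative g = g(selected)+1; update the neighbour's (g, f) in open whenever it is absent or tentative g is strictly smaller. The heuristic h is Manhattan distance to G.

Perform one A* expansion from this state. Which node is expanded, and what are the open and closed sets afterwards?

step 1: expand (3,4) (f=4, h=3) → closed; open now [(2,4) g=2 f=4, (3,5) g=2 f=6, (4,3) g=1 f=4, (4,5) g=1 f=6, (5,4) g=1 f=6]

expanded=(3,4); open=[(2,4) g=2 f=4, (3,5) g=2 f=6, (4,3) g=1 f=4, (4,5) g=1 f=6, (5,4) g=1 f=6]; closed=[(3,4), (4,4)]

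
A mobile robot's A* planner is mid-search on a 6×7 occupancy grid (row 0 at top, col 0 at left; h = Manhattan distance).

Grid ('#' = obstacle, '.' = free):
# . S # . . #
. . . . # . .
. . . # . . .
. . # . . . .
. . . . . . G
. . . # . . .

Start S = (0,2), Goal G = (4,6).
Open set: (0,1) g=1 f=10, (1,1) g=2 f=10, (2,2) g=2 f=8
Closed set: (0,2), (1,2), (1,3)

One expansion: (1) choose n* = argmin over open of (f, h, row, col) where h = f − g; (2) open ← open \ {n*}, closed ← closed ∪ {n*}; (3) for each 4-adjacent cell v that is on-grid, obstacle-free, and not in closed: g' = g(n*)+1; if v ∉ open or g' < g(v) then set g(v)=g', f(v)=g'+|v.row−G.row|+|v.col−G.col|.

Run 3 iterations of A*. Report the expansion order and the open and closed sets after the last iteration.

order=[(2,2) → (2,1) → (3,1)]; open=[(0,1) g=1 f=10, (1,1) g=2 f=10, (2,0) g=4 f=12, (3,0) g=5 f=12, (4,1) g=5 f=10]; closed=[(0,2), (1,2), (1,3), (2,1), (2,2), (3,1)]

step 1: expand (2,2) (f=8, h=6) → closed; open now [(0,1) g=1 f=10, (1,1) g=2 f=10, (2,1) g=3 f=10]
step 2: expand (2,1) (f=10, h=7) → closed; open now [(0,1) g=1 f=10, (1,1) g=2 f=10, (2,0) g=4 f=12, (3,1) g=4 f=10]
step 3: expand (3,1) (f=10, h=6) → closed; open now [(0,1) g=1 f=10, (1,1) g=2 f=10, (2,0) g=4 f=12, (3,0) g=5 f=12, (4,1) g=5 f=10]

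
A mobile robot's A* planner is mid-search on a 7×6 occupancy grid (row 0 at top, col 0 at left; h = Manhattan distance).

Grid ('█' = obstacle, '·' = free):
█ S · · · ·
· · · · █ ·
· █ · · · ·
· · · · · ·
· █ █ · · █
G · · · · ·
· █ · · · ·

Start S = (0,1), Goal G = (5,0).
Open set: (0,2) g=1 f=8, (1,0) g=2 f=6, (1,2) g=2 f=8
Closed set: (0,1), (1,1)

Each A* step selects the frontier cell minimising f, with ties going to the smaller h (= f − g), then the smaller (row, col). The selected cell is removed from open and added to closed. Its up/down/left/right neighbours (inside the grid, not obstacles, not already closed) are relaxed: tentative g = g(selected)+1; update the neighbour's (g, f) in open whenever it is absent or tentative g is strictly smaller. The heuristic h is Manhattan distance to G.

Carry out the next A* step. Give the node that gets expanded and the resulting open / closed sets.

step 1: expand (1,0) (f=6, h=4) → closed; open now [(0,2) g=1 f=8, (1,2) g=2 f=8, (2,0) g=3 f=6]

expanded=(1,0); open=[(0,2) g=1 f=8, (1,2) g=2 f=8, (2,0) g=3 f=6]; closed=[(0,1), (1,0), (1,1)]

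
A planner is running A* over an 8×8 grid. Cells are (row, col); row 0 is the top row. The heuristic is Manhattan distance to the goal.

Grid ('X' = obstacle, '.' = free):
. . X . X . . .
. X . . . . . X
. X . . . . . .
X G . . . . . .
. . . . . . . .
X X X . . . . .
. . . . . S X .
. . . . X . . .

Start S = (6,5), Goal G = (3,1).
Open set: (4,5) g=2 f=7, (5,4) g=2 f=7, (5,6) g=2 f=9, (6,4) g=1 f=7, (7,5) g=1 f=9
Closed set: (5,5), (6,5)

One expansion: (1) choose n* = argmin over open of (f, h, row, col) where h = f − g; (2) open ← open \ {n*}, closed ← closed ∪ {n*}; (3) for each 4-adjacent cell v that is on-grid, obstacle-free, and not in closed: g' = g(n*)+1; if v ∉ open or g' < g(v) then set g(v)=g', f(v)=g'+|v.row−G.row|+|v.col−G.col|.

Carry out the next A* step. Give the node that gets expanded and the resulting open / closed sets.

expanded=(4,5); open=[(3,5) g=3 f=7, (4,4) g=3 f=7, (4,6) g=3 f=9, (5,4) g=2 f=7, (5,6) g=2 f=9, (6,4) g=1 f=7, (7,5) g=1 f=9]; closed=[(4,5), (5,5), (6,5)]

step 1: expand (4,5) (f=7, h=5) → closed; open now [(3,5) g=3 f=7, (4,4) g=3 f=7, (4,6) g=3 f=9, (5,4) g=2 f=7, (5,6) g=2 f=9, (6,4) g=1 f=7, (7,5) g=1 f=9]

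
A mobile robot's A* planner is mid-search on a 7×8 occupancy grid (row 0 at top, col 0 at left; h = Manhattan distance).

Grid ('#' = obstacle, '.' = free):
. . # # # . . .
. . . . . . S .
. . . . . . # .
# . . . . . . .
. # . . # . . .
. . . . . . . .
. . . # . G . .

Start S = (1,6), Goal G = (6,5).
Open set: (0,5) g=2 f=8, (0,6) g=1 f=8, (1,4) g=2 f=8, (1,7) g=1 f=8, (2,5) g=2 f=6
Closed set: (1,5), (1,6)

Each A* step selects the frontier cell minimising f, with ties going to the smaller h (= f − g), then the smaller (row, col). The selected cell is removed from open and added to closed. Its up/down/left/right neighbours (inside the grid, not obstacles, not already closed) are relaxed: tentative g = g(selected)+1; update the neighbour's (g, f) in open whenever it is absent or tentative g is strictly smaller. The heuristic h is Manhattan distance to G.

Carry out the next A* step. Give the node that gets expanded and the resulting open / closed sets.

step 1: expand (2,5) (f=6, h=4) → closed; open now [(0,5) g=2 f=8, (0,6) g=1 f=8, (1,4) g=2 f=8, (1,7) g=1 f=8, (2,4) g=3 f=8, (3,5) g=3 f=6]

expanded=(2,5); open=[(0,5) g=2 f=8, (0,6) g=1 f=8, (1,4) g=2 f=8, (1,7) g=1 f=8, (2,4) g=3 f=8, (3,5) g=3 f=6]; closed=[(1,5), (1,6), (2,5)]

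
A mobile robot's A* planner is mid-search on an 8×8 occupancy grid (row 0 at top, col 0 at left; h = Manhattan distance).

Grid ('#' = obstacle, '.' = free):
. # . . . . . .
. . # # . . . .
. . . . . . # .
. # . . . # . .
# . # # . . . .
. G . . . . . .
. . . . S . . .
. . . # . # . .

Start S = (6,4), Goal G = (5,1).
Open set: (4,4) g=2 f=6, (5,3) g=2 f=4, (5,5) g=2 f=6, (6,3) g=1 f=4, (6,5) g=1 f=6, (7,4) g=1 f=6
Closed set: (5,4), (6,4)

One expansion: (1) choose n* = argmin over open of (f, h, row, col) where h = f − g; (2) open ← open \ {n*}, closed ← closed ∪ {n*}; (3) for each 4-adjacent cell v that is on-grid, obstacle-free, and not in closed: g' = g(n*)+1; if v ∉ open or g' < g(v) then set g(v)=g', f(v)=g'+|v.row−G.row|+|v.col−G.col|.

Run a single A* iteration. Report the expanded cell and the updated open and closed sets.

step 1: expand (5,3) (f=4, h=2) → closed; open now [(4,4) g=2 f=6, (5,2) g=3 f=4, (5,5) g=2 f=6, (6,3) g=1 f=4, (6,5) g=1 f=6, (7,4) g=1 f=6]

expanded=(5,3); open=[(4,4) g=2 f=6, (5,2) g=3 f=4, (5,5) g=2 f=6, (6,3) g=1 f=4, (6,5) g=1 f=6, (7,4) g=1 f=6]; closed=[(5,3), (5,4), (6,4)]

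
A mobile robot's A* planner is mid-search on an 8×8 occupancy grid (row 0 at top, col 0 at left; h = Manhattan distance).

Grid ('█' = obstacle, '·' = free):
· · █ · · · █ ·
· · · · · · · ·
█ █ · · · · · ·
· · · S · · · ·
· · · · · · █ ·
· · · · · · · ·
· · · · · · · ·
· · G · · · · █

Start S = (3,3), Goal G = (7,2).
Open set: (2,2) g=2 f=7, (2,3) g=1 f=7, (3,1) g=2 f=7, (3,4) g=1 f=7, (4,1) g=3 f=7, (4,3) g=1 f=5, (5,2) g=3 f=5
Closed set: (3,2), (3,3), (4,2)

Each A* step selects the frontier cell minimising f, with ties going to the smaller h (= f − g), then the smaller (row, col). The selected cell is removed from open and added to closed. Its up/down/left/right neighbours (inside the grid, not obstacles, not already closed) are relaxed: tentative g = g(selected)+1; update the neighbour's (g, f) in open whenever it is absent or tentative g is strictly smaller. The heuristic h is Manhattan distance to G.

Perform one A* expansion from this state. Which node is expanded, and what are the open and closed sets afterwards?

step 1: expand (5,2) (f=5, h=2) → closed; open now [(2,2) g=2 f=7, (2,3) g=1 f=7, (3,1) g=2 f=7, (3,4) g=1 f=7, (4,1) g=3 f=7, (4,3) g=1 f=5, (5,1) g=4 f=7, (5,3) g=4 f=7, (6,2) g=4 f=5]

expanded=(5,2); open=[(2,2) g=2 f=7, (2,3) g=1 f=7, (3,1) g=2 f=7, (3,4) g=1 f=7, (4,1) g=3 f=7, (4,3) g=1 f=5, (5,1) g=4 f=7, (5,3) g=4 f=7, (6,2) g=4 f=5]; closed=[(3,2), (3,3), (4,2), (5,2)]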